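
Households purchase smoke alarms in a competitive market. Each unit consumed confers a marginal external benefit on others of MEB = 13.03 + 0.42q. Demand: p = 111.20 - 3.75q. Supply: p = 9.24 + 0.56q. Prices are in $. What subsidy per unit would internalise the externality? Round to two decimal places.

Social marginal benefit = demand + MEB = 124.23 - 3.33q.
Set SMB = MC: 124.23 - 3.33q = 9.24 + 0.56q → q* = 29.5604.
The Pigouvian subsidy equals MEB at q*: 13.03 + 0.42×29.5604 = 25.4454.

subsidy = $25.45 per unit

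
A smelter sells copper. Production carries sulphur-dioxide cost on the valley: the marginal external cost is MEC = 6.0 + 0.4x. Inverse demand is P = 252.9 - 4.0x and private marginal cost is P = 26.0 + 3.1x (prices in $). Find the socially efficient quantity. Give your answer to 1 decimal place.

Social marginal cost = private MC + MEC = 32.0 + 3.5x.
Set SMC = demand: 32.0 + 3.5x = 252.9 - 4.0x → x* = 29.4533.

x* = 29.5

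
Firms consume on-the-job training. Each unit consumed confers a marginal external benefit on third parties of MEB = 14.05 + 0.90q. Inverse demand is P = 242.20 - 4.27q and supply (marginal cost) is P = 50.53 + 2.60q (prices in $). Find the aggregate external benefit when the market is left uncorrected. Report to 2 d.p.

Market equilibrium (private): 50.53 + 2.60q = 242.20 - 4.27q → q_m = 27.8996.
Total external benefit = ∫₀^{q_m} (14.05 + 0.90q) dq = 14.05×27.8996 + ½×0.90×27.8996² = 742.2638.

$742.26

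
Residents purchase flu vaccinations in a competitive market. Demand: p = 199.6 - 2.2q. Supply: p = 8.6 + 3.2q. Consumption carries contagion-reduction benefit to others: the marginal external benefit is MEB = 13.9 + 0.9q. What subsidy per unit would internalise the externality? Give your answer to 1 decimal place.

subsidy = 54.9 per unit

Social marginal benefit = demand + MEB = 213.5 - 1.3q.
Set SMB = MC: 213.5 - 1.3q = 8.6 + 3.2q → q* = 45.5333.
The Pigouvian subsidy equals MEB at q*: 13.9 + 0.9×45.5333 = 54.8800.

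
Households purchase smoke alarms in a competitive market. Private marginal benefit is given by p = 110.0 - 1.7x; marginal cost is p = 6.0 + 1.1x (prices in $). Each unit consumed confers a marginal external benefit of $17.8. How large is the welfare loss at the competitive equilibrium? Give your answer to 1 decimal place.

DWL = $56.6

Market equilibrium (private): 6.0 + 1.1x = 110.0 - 1.7x → x_m = 37.1429.
Social marginal benefit = demand + MEB = 127.8 - 1.7x.
Set SMB = MC: 127.8 - 1.7x = 6.0 + 1.1x → x* = 43.5000.
The welfare-loss triangle has base |x_m − x*| and height MEB(x_m) (the vertical gap between SMB and MC is zero at x* and MEB at x_m).
DWL = ½ × 6.3571 × 17.8000 = 56.5782.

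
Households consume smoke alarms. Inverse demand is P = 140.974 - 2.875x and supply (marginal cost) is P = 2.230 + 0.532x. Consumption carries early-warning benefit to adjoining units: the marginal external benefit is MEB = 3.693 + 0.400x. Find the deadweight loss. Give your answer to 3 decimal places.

Market equilibrium (private): 2.230 + 0.532x = 140.974 - 2.875x → x_m = 40.7232.
Social marginal benefit = demand + MEB = 144.667 - 2.475x.
Set SMB = MC: 144.667 - 2.475x = 2.230 + 0.532x → x* = 47.3685.
The loss is the area between SMB and MC from x* to x_m; with linear curves that's a triangle of height MEB(x_m).
DWL = ½ × 6.6453 × 19.9823 = 66.3942.

DWL = 66.394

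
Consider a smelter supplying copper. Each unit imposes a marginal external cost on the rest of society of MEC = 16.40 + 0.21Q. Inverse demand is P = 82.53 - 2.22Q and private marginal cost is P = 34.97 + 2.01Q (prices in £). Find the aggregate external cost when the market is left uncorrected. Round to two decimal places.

£197.67

Market equilibrium (private): 34.97 + 2.01Q = 82.53 - 2.22Q → Q_m = 11.2435.
Total external cost = ∫₀^{Q_m} (16.40 + 0.21Q) dQ = 16.40×11.2435 + ½×0.21×11.2435² = 197.6671.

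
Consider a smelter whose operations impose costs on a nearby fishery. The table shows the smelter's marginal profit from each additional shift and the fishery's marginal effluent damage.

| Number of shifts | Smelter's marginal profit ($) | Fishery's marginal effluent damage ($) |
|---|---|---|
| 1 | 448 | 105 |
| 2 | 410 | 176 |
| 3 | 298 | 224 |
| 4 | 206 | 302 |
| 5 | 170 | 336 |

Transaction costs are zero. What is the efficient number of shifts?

Bargaining reaches the level where marginal profit last exceeds marginal effluent damage.
That holds through level 3 (298 ≥ 224) but not at 4 (206 < 302).

3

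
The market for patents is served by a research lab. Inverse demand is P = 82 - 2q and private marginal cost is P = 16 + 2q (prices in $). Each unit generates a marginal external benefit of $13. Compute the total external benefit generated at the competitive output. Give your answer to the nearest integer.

$215

Market equilibrium (private): 16 + 2q = 82 - 2q → q_m = 16.5000.
Total external benefit = MEB × q_m = 13 × 16.5000 = 214.5000.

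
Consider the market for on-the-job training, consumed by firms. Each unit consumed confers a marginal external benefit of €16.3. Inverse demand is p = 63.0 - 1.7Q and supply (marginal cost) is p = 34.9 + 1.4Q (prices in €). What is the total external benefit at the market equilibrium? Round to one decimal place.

€147.8

Market equilibrium (private): 34.9 + 1.4Q = 63.0 - 1.7Q → Q_m = 9.0645.
Total external benefit = MEB × Q_m = 16.3 × 9.0645 = 147.7514.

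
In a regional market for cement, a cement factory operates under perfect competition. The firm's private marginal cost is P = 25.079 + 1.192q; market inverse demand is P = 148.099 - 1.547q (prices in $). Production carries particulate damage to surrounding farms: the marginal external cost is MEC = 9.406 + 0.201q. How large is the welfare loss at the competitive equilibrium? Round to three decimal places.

DWL = $57.790

Market equilibrium (private): 25.079 + 1.192q = 148.099 - 1.547q → q_m = 44.9142.
Social marginal cost = private MC + MEC = 34.485 + 1.393q.
Set SMC = demand: 34.485 + 1.393q = 148.099 - 1.547q → q* = 38.6442.
The loss is the area between SMC and demand from q* to q_m; with linear curves that's a triangle of height MEC(q_m).
DWL = ½ × 6.2700 × 18.4338 = 57.7900.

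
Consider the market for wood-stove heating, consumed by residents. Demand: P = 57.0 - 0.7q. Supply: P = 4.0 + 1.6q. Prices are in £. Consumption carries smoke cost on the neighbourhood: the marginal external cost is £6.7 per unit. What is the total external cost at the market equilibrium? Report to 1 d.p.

£154.4

Market equilibrium (private): 4.0 + 1.6q = 57.0 - 0.7q → q_m = 23.0435.
Total external cost = MEC × q_m = 6.7 × 23.0435 = 154.3915.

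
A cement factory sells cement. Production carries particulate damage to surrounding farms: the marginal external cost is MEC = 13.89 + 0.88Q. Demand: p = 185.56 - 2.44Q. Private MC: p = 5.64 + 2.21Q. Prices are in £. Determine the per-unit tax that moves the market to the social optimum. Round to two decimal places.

tax = £40.31 per unit

Social marginal cost = private MC + MEC = 19.53 + 3.09Q.
Set SMC = demand: 19.53 + 3.09Q = 185.56 - 2.44Q → Q* = 30.0235.
The Pigouvian tax equals MEC at Q*: 13.89 + 0.88×30.0235 = 40.3107.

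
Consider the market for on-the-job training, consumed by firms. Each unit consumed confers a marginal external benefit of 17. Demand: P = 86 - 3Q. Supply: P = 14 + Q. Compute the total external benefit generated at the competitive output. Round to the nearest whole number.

Market equilibrium (private): 14 + Q = 86 - 3Q → Q_m = 18.0000.
Total external benefit = MEB × Q_m = 17 × 18.0000 = 306.0000.

306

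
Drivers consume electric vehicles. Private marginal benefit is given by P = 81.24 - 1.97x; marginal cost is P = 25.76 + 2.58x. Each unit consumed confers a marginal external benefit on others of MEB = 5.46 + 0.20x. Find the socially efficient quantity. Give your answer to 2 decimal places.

x* = 14.01

Social marginal benefit = demand + MEB = 86.70 - 1.77x.
Set SMB = MC: 86.70 - 1.77x = 25.76 + 2.58x → x* = 14.0092.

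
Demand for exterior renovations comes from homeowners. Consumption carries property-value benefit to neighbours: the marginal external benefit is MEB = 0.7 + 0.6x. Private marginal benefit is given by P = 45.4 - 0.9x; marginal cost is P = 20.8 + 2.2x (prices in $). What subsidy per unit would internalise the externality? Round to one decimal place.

Social marginal benefit = demand + MEB = 46.1 - 0.3x.
Set SMB = MC: 46.1 - 0.3x = 20.8 + 2.2x → x* = 10.1200.
The Pigouvian subsidy equals MEB at x*: 0.7 + 0.6×10.1200 = 6.7720.

subsidy = $6.8 per unit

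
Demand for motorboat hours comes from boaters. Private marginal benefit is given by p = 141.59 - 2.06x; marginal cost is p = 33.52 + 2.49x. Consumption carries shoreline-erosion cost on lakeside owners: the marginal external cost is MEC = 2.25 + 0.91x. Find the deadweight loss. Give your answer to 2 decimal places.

DWL = 52.15

Market equilibrium (private): 33.52 + 2.49x = 141.59 - 2.06x → x_m = 23.7516.
Social marginal benefit = demand − MEC = 139.34 - 2.97x.
Set SMB = MC: 139.34 - 2.97x = 33.52 + 2.49x → x* = 19.3810.
Between x* and x_m the wedge MC − SMB runs linearly from 0 to MEC(x_m), so the loss is a triangle.
DWL = ½ × 4.3706 × 23.8640 = 52.1500.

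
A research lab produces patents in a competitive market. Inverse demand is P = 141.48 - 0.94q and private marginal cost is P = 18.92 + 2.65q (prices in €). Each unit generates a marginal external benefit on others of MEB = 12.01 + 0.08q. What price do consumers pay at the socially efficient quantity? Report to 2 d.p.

P = €105.44

Social marginal cost = private MC − MEB = 6.91 + 2.57q.
Set SMC = demand: 6.91 + 2.57q = 141.48 - 0.94q → q* = 38.3390.
Consumer price on the demand curve at q*: 141.48 − 0.94×38.3390 = 105.4413.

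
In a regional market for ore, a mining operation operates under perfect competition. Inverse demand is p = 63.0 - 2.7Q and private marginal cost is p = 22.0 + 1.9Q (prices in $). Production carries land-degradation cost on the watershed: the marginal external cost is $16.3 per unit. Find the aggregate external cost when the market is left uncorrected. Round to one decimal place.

$145.3

Market equilibrium (private): 22.0 + 1.9Q = 63.0 - 2.7Q → Q_m = 8.9130.
Total external cost = MEC × Q_m = 16.3 × 8.9130 = 145.2819.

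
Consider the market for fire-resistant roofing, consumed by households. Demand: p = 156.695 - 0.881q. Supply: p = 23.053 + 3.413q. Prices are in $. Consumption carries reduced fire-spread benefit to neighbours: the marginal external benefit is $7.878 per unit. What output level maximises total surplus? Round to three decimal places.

Social marginal benefit = demand + MEB = 164.573 - 0.881q.
Set SMB = MC: 164.573 - 0.881q = 23.053 + 3.413q → q* = 32.9576.

q* = 32.958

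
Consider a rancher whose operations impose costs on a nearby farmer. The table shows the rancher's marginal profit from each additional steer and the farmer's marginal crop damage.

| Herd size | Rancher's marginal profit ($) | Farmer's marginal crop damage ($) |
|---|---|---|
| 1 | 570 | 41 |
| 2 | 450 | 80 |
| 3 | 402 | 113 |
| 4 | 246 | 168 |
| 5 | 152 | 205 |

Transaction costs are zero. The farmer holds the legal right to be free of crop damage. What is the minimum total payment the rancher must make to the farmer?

Efficient level: marginal profit ≥ marginal crop damage through level 4, so k* = 4.
With the farmer holding the right, the rancher must at least compensate total damage at k*: 41 + 80 + 113 + 168 = 402.

$402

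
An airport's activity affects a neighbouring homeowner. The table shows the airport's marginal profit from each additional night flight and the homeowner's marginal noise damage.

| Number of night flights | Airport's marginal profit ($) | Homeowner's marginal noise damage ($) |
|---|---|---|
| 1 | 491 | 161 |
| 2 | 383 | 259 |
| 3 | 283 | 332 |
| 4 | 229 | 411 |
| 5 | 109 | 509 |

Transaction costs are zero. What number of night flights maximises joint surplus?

2

Bargaining reaches the level where marginal profit last exceeds marginal noise damage.
That holds through level 2 (383 ≥ 259) but not at 3 (283 < 332).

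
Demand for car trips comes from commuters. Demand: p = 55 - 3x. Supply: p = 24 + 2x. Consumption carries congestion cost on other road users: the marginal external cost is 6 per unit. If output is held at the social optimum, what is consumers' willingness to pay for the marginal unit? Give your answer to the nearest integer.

P = 40

Social marginal benefit = demand − MEC = 49 - 3x.
Set SMB = MC: 49 - 3x = 24 + 2x → x* = 5.0000.
Consumer price on the demand curve at x*: 55 − 3×5.0000 = 40.0000.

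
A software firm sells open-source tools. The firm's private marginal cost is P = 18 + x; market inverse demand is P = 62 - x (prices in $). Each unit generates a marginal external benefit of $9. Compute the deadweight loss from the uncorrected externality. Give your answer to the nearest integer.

Market equilibrium (private): 18 + x = 62 - x → x_m = 22.0000.
Social marginal cost = private MC − MEB = 9 + x.
Set SMC = demand: 9 + x = 62 - x → x* = 26.5000.
Height of the DWL triangle at x_m is demand(x_m) − SMC(x_m) = MEB(x_m) = 9.0000.
DWL = ½ × 4.5000 × 9.0000 = 20.2500.

DWL = $20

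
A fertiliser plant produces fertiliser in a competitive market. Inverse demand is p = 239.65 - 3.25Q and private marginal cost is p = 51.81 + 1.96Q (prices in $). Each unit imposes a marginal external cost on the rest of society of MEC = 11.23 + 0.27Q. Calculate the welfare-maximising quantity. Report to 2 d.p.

Social marginal cost = private MC + MEC = 63.04 + 2.23Q.
Set SMC = demand: 63.04 + 2.23Q = 239.65 - 3.25Q → Q* = 32.2281.

Q* = 32.23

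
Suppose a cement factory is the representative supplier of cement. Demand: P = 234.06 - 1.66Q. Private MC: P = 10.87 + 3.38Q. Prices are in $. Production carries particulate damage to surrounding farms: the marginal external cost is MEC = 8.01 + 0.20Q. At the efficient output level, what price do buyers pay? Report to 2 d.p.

P = $165.89

Social marginal cost = private MC + MEC = 18.88 + 3.58Q.
Set SMC = demand: 18.88 + 3.58Q = 234.06 - 1.66Q → Q* = 41.0649.
Consumer price on the demand curve at Q*: 234.06 − 1.66×41.0649 = 165.8923.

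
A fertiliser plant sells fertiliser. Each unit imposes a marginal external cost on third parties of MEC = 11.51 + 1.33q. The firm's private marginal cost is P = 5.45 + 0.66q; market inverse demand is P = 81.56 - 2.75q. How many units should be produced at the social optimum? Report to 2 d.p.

Social marginal cost = private MC + MEC = 16.96 + 1.99q.
Set SMC = demand: 16.96 + 1.99q = 81.56 - 2.75q → q* = 13.6287.

q* = 13.63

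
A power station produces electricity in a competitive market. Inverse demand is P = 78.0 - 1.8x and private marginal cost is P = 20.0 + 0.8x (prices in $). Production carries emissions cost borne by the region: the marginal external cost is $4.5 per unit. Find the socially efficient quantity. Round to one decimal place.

x* = 20.6

Social marginal cost = private MC + MEC = 24.5 + 0.8x.
Set SMC = demand: 24.5 + 0.8x = 78.0 - 1.8x → x* = 20.5769.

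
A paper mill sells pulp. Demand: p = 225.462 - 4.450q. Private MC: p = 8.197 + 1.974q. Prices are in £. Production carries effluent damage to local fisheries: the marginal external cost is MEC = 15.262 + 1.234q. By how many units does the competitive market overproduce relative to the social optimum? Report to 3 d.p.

7.443 units

Market equilibrium (private): 8.197 + 1.974q = 225.462 - 4.450q → q_m = 33.8208.
Social marginal cost = private MC + MEC = 23.459 + 3.208q.
Set SMC = demand: 23.459 + 3.208q = 225.462 - 4.450q → q* = 26.3780.
Gap = |33.8208 − 26.3780| = 7.4428.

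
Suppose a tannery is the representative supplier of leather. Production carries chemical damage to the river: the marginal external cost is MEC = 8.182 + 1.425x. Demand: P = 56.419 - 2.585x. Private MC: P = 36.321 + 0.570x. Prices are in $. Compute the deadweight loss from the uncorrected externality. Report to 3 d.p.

DWL = $32.521

Market equilibrium (private): 36.321 + 0.570x = 56.419 - 2.585x → x_m = 6.3702.
Social marginal cost = private MC + MEC = 44.503 + 1.995x.
Set SMC = demand: 44.503 + 1.995x = 56.419 - 2.585x → x* = 2.6017.
Between x* and x_m the wedge SMC − demand runs linearly from 0 to MEC(x_m), so the loss is a triangle.
DWL = ½ × 3.7685 × 17.2595 = 32.5212.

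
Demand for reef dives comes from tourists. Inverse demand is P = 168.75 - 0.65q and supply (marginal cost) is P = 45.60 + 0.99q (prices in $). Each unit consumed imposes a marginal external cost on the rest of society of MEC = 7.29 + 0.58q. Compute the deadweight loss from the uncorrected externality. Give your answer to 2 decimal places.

DWL = $582.21

Market equilibrium (private): 45.60 + 0.99q = 168.75 - 0.65q → q_m = 75.0915.
Social marginal benefit = demand − MEC = 161.46 - 1.23q.
Set SMB = MC: 161.46 - 1.23q = 45.60 + 0.99q → q* = 52.1892.
The welfare-loss triangle has base |q_m − q*| and height MEC(q_m) (the vertical gap between SMB and MC is zero at q* and MEC at q_m).
DWL = ½ × 22.9023 × 50.8430 = 582.2108.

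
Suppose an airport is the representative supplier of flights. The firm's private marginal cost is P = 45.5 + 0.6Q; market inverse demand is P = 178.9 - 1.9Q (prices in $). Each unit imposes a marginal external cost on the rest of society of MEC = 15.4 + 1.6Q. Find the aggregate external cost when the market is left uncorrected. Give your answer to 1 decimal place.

Market equilibrium (private): 45.5 + 0.6Q = 178.9 - 1.9Q → Q_m = 53.3600.
Total external cost = ∫₀^{Q_m} (15.4 + 1.6Q) dQ = 15.4×53.3600 + ½×1.6×53.3600² = 3099.5757.

$3099.6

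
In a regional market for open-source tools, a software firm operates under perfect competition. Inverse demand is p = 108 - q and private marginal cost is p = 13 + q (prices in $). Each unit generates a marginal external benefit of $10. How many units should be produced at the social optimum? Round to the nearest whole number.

Social marginal cost = private MC − MEB = 3 + q.
Set SMC = demand: 3 + q = 108 - q → q* = 52.5000.

q* = 53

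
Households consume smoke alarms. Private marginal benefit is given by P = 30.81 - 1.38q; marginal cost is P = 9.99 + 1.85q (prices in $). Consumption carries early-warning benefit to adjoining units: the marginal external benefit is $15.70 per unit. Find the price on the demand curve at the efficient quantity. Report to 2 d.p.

Social marginal benefit = demand + MEB = 46.51 - 1.38q.
Set SMB = MC: 46.51 - 1.38q = 9.99 + 1.85q → q* = 11.3065.
Consumer price on the demand curve at q*: 30.81 − 1.38×11.3065 = 15.2070.

P = $15.21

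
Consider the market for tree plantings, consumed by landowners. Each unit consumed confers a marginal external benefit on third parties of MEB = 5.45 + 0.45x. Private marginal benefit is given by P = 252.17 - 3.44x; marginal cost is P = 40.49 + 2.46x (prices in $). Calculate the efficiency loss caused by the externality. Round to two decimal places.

DWL = $42.78

Market equilibrium (private): 40.49 + 2.46x = 252.17 - 3.44x → x_m = 35.8780.
Social marginal benefit = demand + MEB = 257.62 - 2.99x.
Set SMB = MC: 257.62 - 2.99x = 40.49 + 2.46x → x* = 39.8404.
The loss is the area between SMB and MC from x* to x_m; with linear curves that's a triangle of height MEB(x_m).
DWL = ½ × 3.9624 × 21.5951 = 42.7842.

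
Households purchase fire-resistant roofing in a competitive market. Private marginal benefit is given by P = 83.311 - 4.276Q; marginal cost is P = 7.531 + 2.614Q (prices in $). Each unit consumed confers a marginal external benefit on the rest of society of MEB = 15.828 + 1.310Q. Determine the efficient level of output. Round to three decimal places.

Social marginal benefit = demand + MEB = 99.139 - 2.966Q.
Set SMB = MC: 99.139 - 2.966Q = 7.531 + 2.614Q → Q* = 16.4172.

Q* = 16.417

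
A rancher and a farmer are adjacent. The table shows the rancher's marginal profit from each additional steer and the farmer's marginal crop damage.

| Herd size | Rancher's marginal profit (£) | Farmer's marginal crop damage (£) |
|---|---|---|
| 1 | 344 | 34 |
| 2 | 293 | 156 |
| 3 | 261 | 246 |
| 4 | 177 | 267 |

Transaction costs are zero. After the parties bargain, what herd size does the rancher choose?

Bargaining reaches the level where marginal profit last exceeds marginal crop damage.
That holds through level 3 (261 ≥ 246) but not at 4 (177 < 267).

3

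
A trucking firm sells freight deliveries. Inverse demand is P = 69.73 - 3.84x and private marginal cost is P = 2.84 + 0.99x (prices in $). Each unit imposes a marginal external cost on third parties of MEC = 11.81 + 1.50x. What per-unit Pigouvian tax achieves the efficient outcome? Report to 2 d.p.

tax = $24.86 per unit

Social marginal cost = private MC + MEC = 14.65 + 2.49x.
Set SMC = demand: 14.65 + 2.49x = 69.73 - 3.84x → x* = 8.7014.
The Pigouvian tax equals MEC at x*: 11.81 + 1.50×8.7014 = 24.8621.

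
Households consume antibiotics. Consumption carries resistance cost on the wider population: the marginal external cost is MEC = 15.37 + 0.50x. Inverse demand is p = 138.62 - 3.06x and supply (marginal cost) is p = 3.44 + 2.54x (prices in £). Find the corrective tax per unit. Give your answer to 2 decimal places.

tax = £25.19 per unit

Social marginal benefit = demand − MEC = 123.25 - 3.56x.
Set SMB = MC: 123.25 - 3.56x = 3.44 + 2.54x → x* = 19.6410.
The Pigouvian tax equals MEC at x*: 15.37 + 0.50×19.6410 = 25.1905.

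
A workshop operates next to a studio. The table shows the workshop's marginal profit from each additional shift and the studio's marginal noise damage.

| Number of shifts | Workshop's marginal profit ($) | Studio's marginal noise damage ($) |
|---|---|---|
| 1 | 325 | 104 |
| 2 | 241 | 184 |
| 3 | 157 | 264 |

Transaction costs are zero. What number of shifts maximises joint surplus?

Bargaining reaches the level where marginal profit last exceeds marginal noise damage.
That holds through level 2 (241 ≥ 184) but not at 3 (157 < 264).

2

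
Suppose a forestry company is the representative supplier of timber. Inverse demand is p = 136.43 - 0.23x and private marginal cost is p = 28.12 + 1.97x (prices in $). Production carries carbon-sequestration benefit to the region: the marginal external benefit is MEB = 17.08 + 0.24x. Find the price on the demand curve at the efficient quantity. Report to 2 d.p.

Social marginal cost = private MC − MEB = 11.04 + 1.73x.
Set SMC = demand: 11.04 + 1.73x = 136.43 - 0.23x → x* = 63.9745.
Consumer price on the demand curve at x*: 136.43 − 0.23×63.9745 = 121.7159.

P = $121.72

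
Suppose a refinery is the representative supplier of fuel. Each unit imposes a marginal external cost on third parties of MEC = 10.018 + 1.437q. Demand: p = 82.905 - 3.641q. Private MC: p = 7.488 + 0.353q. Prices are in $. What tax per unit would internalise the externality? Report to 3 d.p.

tax = $27.322 per unit

Social marginal cost = private MC + MEC = 17.506 + 1.790q.
Set SMC = demand: 17.506 + 1.790q = 82.905 - 3.641q → q* = 12.0418.
The Pigouvian tax equals MEC at q*: 10.018 + 1.437×12.0418 = 27.3221.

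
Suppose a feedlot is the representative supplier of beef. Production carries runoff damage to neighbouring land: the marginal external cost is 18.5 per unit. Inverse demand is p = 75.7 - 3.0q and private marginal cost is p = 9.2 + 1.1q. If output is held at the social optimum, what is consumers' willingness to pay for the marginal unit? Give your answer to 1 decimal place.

P = 40.6

Social marginal cost = private MC + MEC = 27.7 + 1.1q.
Set SMC = demand: 27.7 + 1.1q = 75.7 - 3.0q → q* = 11.7073.
Consumer price on the demand curve at q*: 75.7 − 3.0×11.7073 = 40.5781.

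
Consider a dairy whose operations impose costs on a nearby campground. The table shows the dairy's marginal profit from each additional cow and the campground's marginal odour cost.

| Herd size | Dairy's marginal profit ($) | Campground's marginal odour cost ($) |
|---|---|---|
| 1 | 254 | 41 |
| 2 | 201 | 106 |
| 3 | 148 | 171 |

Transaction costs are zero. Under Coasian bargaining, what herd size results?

2

Bargaining reaches the level where marginal profit last exceeds marginal odour cost.
That holds through level 2 (201 ≥ 106) but not at 3 (148 < 171).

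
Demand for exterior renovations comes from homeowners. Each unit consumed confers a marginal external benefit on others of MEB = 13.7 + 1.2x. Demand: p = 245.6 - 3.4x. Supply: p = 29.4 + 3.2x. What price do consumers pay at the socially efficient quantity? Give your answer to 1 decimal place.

Social marginal benefit = demand + MEB = 259.3 - 2.2x.
Set SMB = MC: 259.3 - 2.2x = 29.4 + 3.2x → x* = 42.5741.
Consumer price on the demand curve at x*: 245.6 − 3.4×42.5741 = 100.8481.

P = 100.8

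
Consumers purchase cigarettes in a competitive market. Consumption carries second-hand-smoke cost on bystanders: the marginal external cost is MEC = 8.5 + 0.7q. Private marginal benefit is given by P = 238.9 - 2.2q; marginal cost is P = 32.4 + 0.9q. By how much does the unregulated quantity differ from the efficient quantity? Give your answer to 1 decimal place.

Market equilibrium (private): 32.4 + 0.9q = 238.9 - 2.2q → q_m = 66.6129.
Social marginal benefit = demand − MEC = 230.4 - 2.9q.
Set SMB = MC: 230.4 - 2.9q = 32.4 + 0.9q → q* = 52.1053.
Gap = |66.6129 − 52.1053| = 14.5076.

14.5 units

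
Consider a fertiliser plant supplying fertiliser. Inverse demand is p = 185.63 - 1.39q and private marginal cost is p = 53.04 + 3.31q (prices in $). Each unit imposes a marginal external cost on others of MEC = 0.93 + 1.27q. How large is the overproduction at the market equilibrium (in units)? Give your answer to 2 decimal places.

6.16 units

Market equilibrium (private): 53.04 + 3.31q = 185.63 - 1.39q → q_m = 28.2106.
Social marginal cost = private MC + MEC = 53.97 + 4.58q.
Set SMC = demand: 53.97 + 4.58q = 185.63 - 1.39q → q* = 22.0536.
Gap = |28.2106 − 22.0536| = 6.1570.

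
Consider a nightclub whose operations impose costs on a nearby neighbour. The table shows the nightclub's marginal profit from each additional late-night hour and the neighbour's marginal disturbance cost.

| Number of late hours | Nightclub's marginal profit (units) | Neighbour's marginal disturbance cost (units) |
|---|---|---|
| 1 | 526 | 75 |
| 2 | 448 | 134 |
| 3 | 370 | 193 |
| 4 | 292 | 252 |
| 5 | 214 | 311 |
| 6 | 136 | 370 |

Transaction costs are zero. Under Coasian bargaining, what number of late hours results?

Bargaining reaches the level where marginal profit last exceeds marginal disturbance cost.
That holds through level 4 (292 ≥ 252) but not at 5 (214 < 311).

4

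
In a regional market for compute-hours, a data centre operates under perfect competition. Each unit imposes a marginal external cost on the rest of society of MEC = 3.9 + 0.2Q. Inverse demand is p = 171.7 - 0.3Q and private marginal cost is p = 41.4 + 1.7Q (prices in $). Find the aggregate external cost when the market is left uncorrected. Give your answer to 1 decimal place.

$678.5

Market equilibrium (private): 41.4 + 1.7Q = 171.7 - 0.3Q → Q_m = 65.1500.
Total external cost = ∫₀^{Q_m} (3.9 + 0.2Q) dQ = 3.9×65.1500 + ½×0.2×65.1500² = 678.5373.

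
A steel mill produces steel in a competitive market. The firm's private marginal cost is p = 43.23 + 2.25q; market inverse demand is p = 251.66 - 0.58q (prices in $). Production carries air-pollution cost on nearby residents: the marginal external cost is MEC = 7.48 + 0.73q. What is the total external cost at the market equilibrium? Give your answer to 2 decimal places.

$2530.79

Market equilibrium (private): 43.23 + 2.25q = 251.66 - 0.58q → q_m = 73.6502.
Total external cost = ∫₀^{q_m} (7.48 + 0.73q) dq = 7.48×73.6502 + ½×0.73×73.6502² = 2530.7920.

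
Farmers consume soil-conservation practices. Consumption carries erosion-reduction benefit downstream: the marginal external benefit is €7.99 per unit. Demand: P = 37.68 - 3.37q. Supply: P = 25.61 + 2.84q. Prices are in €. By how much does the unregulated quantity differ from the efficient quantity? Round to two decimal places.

1.29 units

Market equilibrium (private): 25.61 + 2.84q = 37.68 - 3.37q → q_m = 1.9436.
Social marginal benefit = demand + MEB = 45.67 - 3.37q.
Set SMB = MC: 45.67 - 3.37q = 25.61 + 2.84q → q* = 3.2303.
Gap = |1.9436 − 3.2303| = 1.2867.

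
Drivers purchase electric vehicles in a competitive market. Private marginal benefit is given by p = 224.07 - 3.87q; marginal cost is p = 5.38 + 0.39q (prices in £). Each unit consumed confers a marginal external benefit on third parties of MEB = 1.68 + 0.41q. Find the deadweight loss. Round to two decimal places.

DWL = £67.08

Market equilibrium (private): 5.38 + 0.39q = 224.07 - 3.87q → q_m = 51.3357.
Social marginal benefit = demand + MEB = 225.75 - 3.46q.
Set SMB = MC: 225.75 - 3.46q = 5.38 + 0.39q → q* = 57.2390.
Height of the DWL triangle at q_m is SMB(q_m) − MC(q_m) = MEB(q_m) = 22.7276.
DWL = ½ × 5.9033 × 22.7276 = 67.0839.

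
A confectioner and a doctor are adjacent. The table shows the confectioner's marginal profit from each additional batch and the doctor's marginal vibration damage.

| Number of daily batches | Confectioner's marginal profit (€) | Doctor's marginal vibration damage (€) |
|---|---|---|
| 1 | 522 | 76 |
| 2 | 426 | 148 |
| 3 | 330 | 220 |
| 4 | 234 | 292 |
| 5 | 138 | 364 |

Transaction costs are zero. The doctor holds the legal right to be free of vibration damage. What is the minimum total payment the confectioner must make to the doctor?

€444

Efficient level: marginal profit ≥ marginal vibration damage through level 3, so k* = 3.
With the doctor holding the right, the confectioner must at least compensate total damage at k*: 76 + 148 + 220 = 444.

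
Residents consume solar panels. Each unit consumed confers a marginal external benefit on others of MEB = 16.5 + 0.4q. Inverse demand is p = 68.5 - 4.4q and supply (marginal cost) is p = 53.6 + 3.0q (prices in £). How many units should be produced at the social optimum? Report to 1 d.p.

q* = 4.5

Social marginal benefit = demand + MEB = 85.0 - 4.0q.
Set SMB = MC: 85.0 - 4.0q = 53.6 + 3.0q → q* = 4.4857.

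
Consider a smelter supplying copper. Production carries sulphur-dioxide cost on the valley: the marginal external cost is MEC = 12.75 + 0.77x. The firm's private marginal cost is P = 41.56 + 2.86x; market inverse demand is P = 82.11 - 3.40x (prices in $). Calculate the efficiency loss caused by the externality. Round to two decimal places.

Market equilibrium (private): 41.56 + 2.86x = 82.11 - 3.40x → x_m = 6.4776.
Social marginal cost = private MC + MEC = 54.31 + 3.63x.
Set SMC = demand: 54.31 + 3.63x = 82.11 - 3.40x → x* = 3.9545.
The loss is the area between SMC and demand from x* to x_m; with linear curves that's a triangle of height MEC(x_m).
DWL = ½ × 2.5231 × 17.7378 = 22.3771.

DWL = $22.38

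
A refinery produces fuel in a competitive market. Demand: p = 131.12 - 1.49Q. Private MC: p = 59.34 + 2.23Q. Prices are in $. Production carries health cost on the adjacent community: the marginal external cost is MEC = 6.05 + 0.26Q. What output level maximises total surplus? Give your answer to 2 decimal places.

Social marginal cost = private MC + MEC = 65.39 + 2.49Q.
Set SMC = demand: 65.39 + 2.49Q = 131.12 - 1.49Q → Q* = 16.5151.

Q* = 16.52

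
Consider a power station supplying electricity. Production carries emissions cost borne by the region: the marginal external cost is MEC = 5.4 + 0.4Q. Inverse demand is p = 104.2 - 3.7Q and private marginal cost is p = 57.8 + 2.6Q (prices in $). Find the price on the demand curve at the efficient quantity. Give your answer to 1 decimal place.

P = $81.6

Social marginal cost = private MC + MEC = 63.2 + 3.0Q.
Set SMC = demand: 63.2 + 3.0Q = 104.2 - 3.7Q → Q* = 6.1194.
Consumer price on the demand curve at Q*: 104.2 − 3.7×6.1194 = 81.5582.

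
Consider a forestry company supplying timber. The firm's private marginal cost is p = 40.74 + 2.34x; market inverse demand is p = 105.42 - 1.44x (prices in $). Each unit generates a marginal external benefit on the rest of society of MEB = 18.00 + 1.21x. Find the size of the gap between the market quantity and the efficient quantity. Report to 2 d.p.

15.06 units

Market equilibrium (private): 40.74 + 2.34x = 105.42 - 1.44x → x_m = 17.1111.
Social marginal cost = private MC − MEB = 22.74 + 1.13x.
Set SMC = demand: 22.74 + 1.13x = 105.42 - 1.44x → x* = 32.1712.
Gap = |17.1111 − 32.1712| = 15.0601.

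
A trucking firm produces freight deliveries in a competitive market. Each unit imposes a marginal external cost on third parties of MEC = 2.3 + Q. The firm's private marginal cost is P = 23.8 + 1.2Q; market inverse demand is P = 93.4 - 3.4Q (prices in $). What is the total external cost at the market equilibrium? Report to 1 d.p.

$149.3

Market equilibrium (private): 23.8 + 1.2Q = 93.4 - 3.4Q → Q_m = 15.1304.
Total external cost = ∫₀^{Q_m} (2.3 + 1.0Q) dQ = 2.3×15.1304 + ½×1.0×15.1304² = 149.2644.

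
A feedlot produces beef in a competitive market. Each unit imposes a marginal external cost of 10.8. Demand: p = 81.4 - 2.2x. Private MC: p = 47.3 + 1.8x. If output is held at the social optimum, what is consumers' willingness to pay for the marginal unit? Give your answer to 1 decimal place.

P = 68.6

Social marginal cost = private MC + MEC = 58.1 + 1.8x.
Set SMC = demand: 58.1 + 1.8x = 81.4 - 2.2x → x* = 5.8250.
Consumer price on the demand curve at x*: 81.4 − 2.2×5.8250 = 68.5850.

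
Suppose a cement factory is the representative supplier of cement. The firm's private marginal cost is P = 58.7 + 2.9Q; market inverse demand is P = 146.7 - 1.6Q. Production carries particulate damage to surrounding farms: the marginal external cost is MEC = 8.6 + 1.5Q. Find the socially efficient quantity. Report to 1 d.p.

Q* = 13.2

Social marginal cost = private MC + MEC = 67.3 + 4.4Q.
Set SMC = demand: 67.3 + 4.4Q = 146.7 - 1.6Q → Q* = 13.2333.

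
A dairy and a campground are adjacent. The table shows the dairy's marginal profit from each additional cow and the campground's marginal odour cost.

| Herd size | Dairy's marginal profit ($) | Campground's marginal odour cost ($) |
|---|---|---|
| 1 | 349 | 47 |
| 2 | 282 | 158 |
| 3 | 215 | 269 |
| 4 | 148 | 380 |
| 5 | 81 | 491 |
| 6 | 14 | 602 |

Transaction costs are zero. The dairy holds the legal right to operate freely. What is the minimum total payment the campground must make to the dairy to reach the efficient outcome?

Left alone the dairy would choose level 6 (marginal profit stays positive).
Efficient level: k* = 2 (marginal profit ≥ marginal odour cost through 2).
The campground must at least cover the dairy's forgone profit from cutting 6→2: 215 + 148 + 81 + 14 = 458.

$458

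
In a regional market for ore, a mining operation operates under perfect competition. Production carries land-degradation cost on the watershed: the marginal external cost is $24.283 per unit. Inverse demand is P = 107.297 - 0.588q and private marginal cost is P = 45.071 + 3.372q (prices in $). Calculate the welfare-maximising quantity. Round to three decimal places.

Social marginal cost = private MC + MEC = 69.354 + 3.372q.
Set SMC = demand: 69.354 + 3.372q = 107.297 - 0.588q → q* = 9.5816.

q* = 9.582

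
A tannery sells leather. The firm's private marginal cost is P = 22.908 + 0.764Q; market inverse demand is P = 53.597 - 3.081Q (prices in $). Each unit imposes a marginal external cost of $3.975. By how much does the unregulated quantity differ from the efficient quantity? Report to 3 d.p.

Market equilibrium (private): 22.908 + 0.764Q = 53.597 - 3.081Q → Q_m = 7.9815.
Social marginal cost = private MC + MEC = 26.883 + 0.764Q.
Set SMC = demand: 26.883 + 0.764Q = 53.597 - 3.081Q → Q* = 6.9477.
Gap = |7.9815 − 6.9477| = 1.0338.

1.034 units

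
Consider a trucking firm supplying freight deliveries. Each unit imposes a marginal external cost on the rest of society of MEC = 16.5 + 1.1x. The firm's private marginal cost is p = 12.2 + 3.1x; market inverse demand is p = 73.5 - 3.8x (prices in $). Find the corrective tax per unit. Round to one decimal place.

tax = $22.7 per unit

Social marginal cost = private MC + MEC = 28.7 + 4.2x.
Set SMC = demand: 28.7 + 4.2x = 73.5 - 3.8x → x* = 5.6000.
The Pigouvian tax equals MEC at x*: 16.5 + 1.1×5.6000 = 22.6600.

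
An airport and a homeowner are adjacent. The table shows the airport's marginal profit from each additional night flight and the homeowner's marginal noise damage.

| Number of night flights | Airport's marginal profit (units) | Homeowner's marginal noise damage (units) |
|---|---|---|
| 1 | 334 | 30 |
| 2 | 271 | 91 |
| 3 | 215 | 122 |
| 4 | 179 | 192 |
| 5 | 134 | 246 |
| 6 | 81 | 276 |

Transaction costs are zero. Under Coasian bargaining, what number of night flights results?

Bargaining reaches the level where marginal profit last exceeds marginal noise damage.
That holds through level 3 (215 ≥ 122) but not at 4 (179 < 192).

3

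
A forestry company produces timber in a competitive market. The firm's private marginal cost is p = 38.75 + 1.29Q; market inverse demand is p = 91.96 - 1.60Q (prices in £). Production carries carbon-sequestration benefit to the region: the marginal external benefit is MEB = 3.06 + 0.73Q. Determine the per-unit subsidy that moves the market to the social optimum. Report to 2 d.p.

Social marginal cost = private MC − MEB = 35.69 + 0.56Q.
Set SMC = demand: 35.69 + 0.56Q = 91.96 - 1.60Q → Q* = 26.0509.
The Pigouvian subsidy equals MEB at Q*: 3.06 + 0.73×26.0509 = 22.0772.

subsidy = £22.08 per unit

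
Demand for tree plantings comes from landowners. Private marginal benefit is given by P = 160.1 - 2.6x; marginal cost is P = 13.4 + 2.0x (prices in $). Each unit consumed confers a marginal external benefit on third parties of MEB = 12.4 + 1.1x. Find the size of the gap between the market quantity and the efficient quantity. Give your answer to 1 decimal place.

13.6 units

Market equilibrium (private): 13.4 + 2.0x = 160.1 - 2.6x → x_m = 31.8913.
Social marginal benefit = demand + MEB = 172.5 - 1.5x.
Set SMB = MC: 172.5 - 1.5x = 13.4 + 2.0x → x* = 45.4571.
Gap = |31.8913 − 45.4571| = 13.5658.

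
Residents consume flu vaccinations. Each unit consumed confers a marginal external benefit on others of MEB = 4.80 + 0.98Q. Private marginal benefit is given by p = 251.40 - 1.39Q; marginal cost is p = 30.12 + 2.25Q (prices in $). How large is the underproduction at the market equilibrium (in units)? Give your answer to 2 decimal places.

24.20 units

Market equilibrium (private): 30.12 + 2.25Q = 251.40 - 1.39Q → Q_m = 60.7912.
Social marginal benefit = demand + MEB = 256.20 - 0.41Q.
Set SMB = MC: 256.20 - 0.41Q = 30.12 + 2.25Q → Q* = 84.9925.
Gap = |60.7912 − 84.9925| = 24.2013.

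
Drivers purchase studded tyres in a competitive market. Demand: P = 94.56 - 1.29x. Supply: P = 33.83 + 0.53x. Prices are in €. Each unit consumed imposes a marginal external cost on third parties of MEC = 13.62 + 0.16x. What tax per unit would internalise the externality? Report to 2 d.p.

Social marginal benefit = demand − MEC = 80.94 - 1.45x.
Set SMB = MC: 80.94 - 1.45x = 33.83 + 0.53x → x* = 23.7929.
The Pigouvian tax equals MEC at x*: 13.62 + 0.16×23.7929 = 17.4269.

tax = €17.43 per unit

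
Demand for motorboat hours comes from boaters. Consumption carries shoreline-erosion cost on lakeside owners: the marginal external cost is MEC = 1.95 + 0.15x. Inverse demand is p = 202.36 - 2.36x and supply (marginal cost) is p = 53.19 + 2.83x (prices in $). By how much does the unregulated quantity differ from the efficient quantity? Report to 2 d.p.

1.17 units

Market equilibrium (private): 53.19 + 2.83x = 202.36 - 2.36x → x_m = 28.7418.
Social marginal benefit = demand − MEC = 200.41 - 2.51x.
Set SMB = MC: 200.41 - 2.51x = 53.19 + 2.83x → x* = 27.5693.
Gap = |28.7418 − 27.5693| = 1.1725.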